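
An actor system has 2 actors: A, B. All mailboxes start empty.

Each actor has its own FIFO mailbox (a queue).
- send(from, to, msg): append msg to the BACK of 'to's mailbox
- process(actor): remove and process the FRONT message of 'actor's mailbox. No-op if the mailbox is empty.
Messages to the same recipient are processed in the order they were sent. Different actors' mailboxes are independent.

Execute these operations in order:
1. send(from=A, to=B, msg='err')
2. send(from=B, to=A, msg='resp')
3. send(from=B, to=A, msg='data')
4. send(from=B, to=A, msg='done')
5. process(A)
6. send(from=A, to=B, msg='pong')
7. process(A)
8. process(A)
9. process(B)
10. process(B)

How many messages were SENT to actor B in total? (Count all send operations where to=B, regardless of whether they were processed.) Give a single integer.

After 1 (send(from=A, to=B, msg='err')): A:[] B:[err]
After 2 (send(from=B, to=A, msg='resp')): A:[resp] B:[err]
After 3 (send(from=B, to=A, msg='data')): A:[resp,data] B:[err]
After 4 (send(from=B, to=A, msg='done')): A:[resp,data,done] B:[err]
After 5 (process(A)): A:[data,done] B:[err]
After 6 (send(from=A, to=B, msg='pong')): A:[data,done] B:[err,pong]
After 7 (process(A)): A:[done] B:[err,pong]
After 8 (process(A)): A:[] B:[err,pong]
After 9 (process(B)): A:[] B:[pong]
After 10 (process(B)): A:[] B:[]

Answer: 2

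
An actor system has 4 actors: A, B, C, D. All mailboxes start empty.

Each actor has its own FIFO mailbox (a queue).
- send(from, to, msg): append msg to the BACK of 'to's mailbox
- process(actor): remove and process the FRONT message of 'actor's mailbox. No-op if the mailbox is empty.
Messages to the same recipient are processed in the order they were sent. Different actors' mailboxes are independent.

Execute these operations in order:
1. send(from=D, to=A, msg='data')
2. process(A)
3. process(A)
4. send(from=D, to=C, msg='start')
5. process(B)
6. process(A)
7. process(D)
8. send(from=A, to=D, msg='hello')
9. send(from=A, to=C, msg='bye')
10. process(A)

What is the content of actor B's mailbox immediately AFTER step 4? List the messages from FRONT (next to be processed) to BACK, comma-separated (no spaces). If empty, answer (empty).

After 1 (send(from=D, to=A, msg='data')): A:[data] B:[] C:[] D:[]
After 2 (process(A)): A:[] B:[] C:[] D:[]
After 3 (process(A)): A:[] B:[] C:[] D:[]
After 4 (send(from=D, to=C, msg='start')): A:[] B:[] C:[start] D:[]

(empty)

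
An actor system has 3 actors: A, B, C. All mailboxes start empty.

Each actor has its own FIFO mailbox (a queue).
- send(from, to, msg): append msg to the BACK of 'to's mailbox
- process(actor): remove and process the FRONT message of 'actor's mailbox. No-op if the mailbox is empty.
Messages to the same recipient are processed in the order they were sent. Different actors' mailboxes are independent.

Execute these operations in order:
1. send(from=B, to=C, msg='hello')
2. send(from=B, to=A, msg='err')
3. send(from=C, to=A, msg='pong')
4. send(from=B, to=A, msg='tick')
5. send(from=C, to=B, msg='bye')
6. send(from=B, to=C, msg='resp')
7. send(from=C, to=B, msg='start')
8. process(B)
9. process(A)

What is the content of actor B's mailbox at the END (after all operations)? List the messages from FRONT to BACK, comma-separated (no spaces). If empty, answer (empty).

Answer: start

Derivation:
After 1 (send(from=B, to=C, msg='hello')): A:[] B:[] C:[hello]
After 2 (send(from=B, to=A, msg='err')): A:[err] B:[] C:[hello]
After 3 (send(from=C, to=A, msg='pong')): A:[err,pong] B:[] C:[hello]
After 4 (send(from=B, to=A, msg='tick')): A:[err,pong,tick] B:[] C:[hello]
After 5 (send(from=C, to=B, msg='bye')): A:[err,pong,tick] B:[bye] C:[hello]
After 6 (send(from=B, to=C, msg='resp')): A:[err,pong,tick] B:[bye] C:[hello,resp]
After 7 (send(from=C, to=B, msg='start')): A:[err,pong,tick] B:[bye,start] C:[hello,resp]
After 8 (process(B)): A:[err,pong,tick] B:[start] C:[hello,resp]
After 9 (process(A)): A:[pong,tick] B:[start] C:[hello,resp]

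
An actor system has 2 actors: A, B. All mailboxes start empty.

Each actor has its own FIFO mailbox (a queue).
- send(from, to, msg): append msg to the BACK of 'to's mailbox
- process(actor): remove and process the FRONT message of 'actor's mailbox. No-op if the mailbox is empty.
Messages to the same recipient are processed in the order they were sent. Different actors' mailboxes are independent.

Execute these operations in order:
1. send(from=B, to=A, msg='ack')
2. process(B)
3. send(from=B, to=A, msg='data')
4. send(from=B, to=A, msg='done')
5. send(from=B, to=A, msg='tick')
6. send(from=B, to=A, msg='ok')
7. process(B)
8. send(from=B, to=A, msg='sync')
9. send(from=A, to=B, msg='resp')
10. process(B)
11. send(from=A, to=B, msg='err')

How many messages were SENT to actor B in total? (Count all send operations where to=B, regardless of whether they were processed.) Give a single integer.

After 1 (send(from=B, to=A, msg='ack')): A:[ack] B:[]
After 2 (process(B)): A:[ack] B:[]
After 3 (send(from=B, to=A, msg='data')): A:[ack,data] B:[]
After 4 (send(from=B, to=A, msg='done')): A:[ack,data,done] B:[]
After 5 (send(from=B, to=A, msg='tick')): A:[ack,data,done,tick] B:[]
After 6 (send(from=B, to=A, msg='ok')): A:[ack,data,done,tick,ok] B:[]
After 7 (process(B)): A:[ack,data,done,tick,ok] B:[]
After 8 (send(from=B, to=A, msg='sync')): A:[ack,data,done,tick,ok,sync] B:[]
After 9 (send(from=A, to=B, msg='resp')): A:[ack,data,done,tick,ok,sync] B:[resp]
After 10 (process(B)): A:[ack,data,done,tick,ok,sync] B:[]
After 11 (send(from=A, to=B, msg='err')): A:[ack,data,done,tick,ok,sync] B:[err]

Answer: 2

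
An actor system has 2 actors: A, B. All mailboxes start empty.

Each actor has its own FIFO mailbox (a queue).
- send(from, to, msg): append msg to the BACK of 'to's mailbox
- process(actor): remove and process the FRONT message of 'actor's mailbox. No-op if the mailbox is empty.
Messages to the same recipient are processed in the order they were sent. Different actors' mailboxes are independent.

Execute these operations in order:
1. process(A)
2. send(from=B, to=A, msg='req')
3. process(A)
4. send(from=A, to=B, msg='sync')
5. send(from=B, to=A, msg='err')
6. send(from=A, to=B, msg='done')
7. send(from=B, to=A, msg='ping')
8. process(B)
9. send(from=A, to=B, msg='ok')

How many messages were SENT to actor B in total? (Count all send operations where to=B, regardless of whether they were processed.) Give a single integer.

After 1 (process(A)): A:[] B:[]
After 2 (send(from=B, to=A, msg='req')): A:[req] B:[]
After 3 (process(A)): A:[] B:[]
After 4 (send(from=A, to=B, msg='sync')): A:[] B:[sync]
After 5 (send(from=B, to=A, msg='err')): A:[err] B:[sync]
After 6 (send(from=A, to=B, msg='done')): A:[err] B:[sync,done]
After 7 (send(from=B, to=A, msg='ping')): A:[err,ping] B:[sync,done]
After 8 (process(B)): A:[err,ping] B:[done]
After 9 (send(from=A, to=B, msg='ok')): A:[err,ping] B:[done,ok]

Answer: 3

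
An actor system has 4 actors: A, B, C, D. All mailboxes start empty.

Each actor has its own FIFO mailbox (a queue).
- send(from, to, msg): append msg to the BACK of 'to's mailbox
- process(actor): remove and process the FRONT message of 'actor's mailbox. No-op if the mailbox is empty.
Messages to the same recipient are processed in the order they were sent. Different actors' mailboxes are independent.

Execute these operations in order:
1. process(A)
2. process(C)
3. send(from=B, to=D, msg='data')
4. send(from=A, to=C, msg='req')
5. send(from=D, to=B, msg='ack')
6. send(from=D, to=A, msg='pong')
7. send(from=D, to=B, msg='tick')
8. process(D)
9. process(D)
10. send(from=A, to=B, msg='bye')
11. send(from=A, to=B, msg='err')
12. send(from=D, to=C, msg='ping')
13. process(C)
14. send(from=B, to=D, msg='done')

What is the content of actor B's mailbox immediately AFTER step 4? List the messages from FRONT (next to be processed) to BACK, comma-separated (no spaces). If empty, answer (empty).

After 1 (process(A)): A:[] B:[] C:[] D:[]
After 2 (process(C)): A:[] B:[] C:[] D:[]
After 3 (send(from=B, to=D, msg='data')): A:[] B:[] C:[] D:[data]
After 4 (send(from=A, to=C, msg='req')): A:[] B:[] C:[req] D:[data]

(empty)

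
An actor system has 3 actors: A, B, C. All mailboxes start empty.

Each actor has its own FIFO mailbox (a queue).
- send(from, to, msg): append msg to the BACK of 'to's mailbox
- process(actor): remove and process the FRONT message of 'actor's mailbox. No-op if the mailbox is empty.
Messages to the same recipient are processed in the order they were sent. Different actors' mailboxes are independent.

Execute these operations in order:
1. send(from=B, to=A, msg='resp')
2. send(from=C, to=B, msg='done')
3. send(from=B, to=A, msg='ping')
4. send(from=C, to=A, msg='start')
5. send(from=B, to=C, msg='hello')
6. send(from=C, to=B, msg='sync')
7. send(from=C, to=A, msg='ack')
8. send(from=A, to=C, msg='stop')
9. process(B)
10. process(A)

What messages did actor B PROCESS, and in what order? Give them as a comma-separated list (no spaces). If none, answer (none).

Answer: done

Derivation:
After 1 (send(from=B, to=A, msg='resp')): A:[resp] B:[] C:[]
After 2 (send(from=C, to=B, msg='done')): A:[resp] B:[done] C:[]
After 3 (send(from=B, to=A, msg='ping')): A:[resp,ping] B:[done] C:[]
After 4 (send(from=C, to=A, msg='start')): A:[resp,ping,start] B:[done] C:[]
After 5 (send(from=B, to=C, msg='hello')): A:[resp,ping,start] B:[done] C:[hello]
After 6 (send(from=C, to=B, msg='sync')): A:[resp,ping,start] B:[done,sync] C:[hello]
After 7 (send(from=C, to=A, msg='ack')): A:[resp,ping,start,ack] B:[done,sync] C:[hello]
After 8 (send(from=A, to=C, msg='stop')): A:[resp,ping,start,ack] B:[done,sync] C:[hello,stop]
After 9 (process(B)): A:[resp,ping,start,ack] B:[sync] C:[hello,stop]
After 10 (process(A)): A:[ping,start,ack] B:[sync] C:[hello,stop]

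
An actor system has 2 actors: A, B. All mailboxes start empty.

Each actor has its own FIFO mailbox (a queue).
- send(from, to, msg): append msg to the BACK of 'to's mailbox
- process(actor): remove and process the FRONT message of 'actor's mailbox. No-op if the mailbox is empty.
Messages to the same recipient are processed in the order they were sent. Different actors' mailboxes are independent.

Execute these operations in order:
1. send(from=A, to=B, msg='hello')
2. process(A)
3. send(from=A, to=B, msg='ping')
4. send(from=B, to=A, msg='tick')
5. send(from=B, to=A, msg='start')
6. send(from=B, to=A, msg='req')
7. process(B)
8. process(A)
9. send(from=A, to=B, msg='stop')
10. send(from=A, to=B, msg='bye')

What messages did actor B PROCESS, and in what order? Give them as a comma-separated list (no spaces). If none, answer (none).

Answer: hello

Derivation:
After 1 (send(from=A, to=B, msg='hello')): A:[] B:[hello]
After 2 (process(A)): A:[] B:[hello]
After 3 (send(from=A, to=B, msg='ping')): A:[] B:[hello,ping]
After 4 (send(from=B, to=A, msg='tick')): A:[tick] B:[hello,ping]
After 5 (send(from=B, to=A, msg='start')): A:[tick,start] B:[hello,ping]
After 6 (send(from=B, to=A, msg='req')): A:[tick,start,req] B:[hello,ping]
After 7 (process(B)): A:[tick,start,req] B:[ping]
After 8 (process(A)): A:[start,req] B:[ping]
After 9 (send(from=A, to=B, msg='stop')): A:[start,req] B:[ping,stop]
After 10 (send(from=A, to=B, msg='bye')): A:[start,req] B:[ping,stop,bye]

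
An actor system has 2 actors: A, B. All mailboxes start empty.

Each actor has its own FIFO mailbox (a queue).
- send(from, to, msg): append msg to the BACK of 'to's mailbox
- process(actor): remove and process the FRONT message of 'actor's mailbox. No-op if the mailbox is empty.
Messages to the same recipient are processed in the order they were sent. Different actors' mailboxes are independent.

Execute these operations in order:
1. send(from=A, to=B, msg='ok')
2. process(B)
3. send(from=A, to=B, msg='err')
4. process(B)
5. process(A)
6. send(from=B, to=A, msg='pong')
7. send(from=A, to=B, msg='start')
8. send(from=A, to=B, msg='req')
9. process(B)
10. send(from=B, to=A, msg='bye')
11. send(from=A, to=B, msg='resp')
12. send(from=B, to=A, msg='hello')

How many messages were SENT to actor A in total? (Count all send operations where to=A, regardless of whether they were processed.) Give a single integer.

Answer: 3

Derivation:
After 1 (send(from=A, to=B, msg='ok')): A:[] B:[ok]
After 2 (process(B)): A:[] B:[]
After 3 (send(from=A, to=B, msg='err')): A:[] B:[err]
After 4 (process(B)): A:[] B:[]
After 5 (process(A)): A:[] B:[]
After 6 (send(from=B, to=A, msg='pong')): A:[pong] B:[]
After 7 (send(from=A, to=B, msg='start')): A:[pong] B:[start]
After 8 (send(from=A, to=B, msg='req')): A:[pong] B:[start,req]
After 9 (process(B)): A:[pong] B:[req]
After 10 (send(from=B, to=A, msg='bye')): A:[pong,bye] B:[req]
After 11 (send(from=A, to=B, msg='resp')): A:[pong,bye] B:[req,resp]
After 12 (send(from=B, to=A, msg='hello')): A:[pong,bye,hello] B:[req,resp]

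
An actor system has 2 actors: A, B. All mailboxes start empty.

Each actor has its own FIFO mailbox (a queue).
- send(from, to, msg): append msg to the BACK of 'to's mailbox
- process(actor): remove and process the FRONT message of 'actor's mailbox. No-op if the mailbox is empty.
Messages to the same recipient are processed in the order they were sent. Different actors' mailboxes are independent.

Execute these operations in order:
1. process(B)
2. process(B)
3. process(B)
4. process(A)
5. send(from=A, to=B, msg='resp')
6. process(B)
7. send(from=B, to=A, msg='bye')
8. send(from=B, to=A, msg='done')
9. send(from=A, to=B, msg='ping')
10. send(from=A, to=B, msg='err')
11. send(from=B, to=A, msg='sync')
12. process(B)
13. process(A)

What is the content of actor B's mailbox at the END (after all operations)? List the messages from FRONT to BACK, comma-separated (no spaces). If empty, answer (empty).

After 1 (process(B)): A:[] B:[]
After 2 (process(B)): A:[] B:[]
After 3 (process(B)): A:[] B:[]
After 4 (process(A)): A:[] B:[]
After 5 (send(from=A, to=B, msg='resp')): A:[] B:[resp]
After 6 (process(B)): A:[] B:[]
After 7 (send(from=B, to=A, msg='bye')): A:[bye] B:[]
After 8 (send(from=B, to=A, msg='done')): A:[bye,done] B:[]
After 9 (send(from=A, to=B, msg='ping')): A:[bye,done] B:[ping]
After 10 (send(from=A, to=B, msg='err')): A:[bye,done] B:[ping,err]
After 11 (send(from=B, to=A, msg='sync')): A:[bye,done,sync] B:[ping,err]
After 12 (process(B)): A:[bye,done,sync] B:[err]
After 13 (process(A)): A:[done,sync] B:[err]

Answer: err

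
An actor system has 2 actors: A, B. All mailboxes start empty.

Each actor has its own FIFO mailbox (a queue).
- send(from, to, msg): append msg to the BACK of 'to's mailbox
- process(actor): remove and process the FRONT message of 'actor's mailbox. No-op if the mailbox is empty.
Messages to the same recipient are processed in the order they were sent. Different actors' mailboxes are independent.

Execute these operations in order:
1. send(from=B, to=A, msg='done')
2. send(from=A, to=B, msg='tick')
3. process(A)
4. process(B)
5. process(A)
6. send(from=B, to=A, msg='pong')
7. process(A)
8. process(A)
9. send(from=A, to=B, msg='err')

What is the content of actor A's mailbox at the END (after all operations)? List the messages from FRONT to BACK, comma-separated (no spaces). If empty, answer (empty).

After 1 (send(from=B, to=A, msg='done')): A:[done] B:[]
After 2 (send(from=A, to=B, msg='tick')): A:[done] B:[tick]
After 3 (process(A)): A:[] B:[tick]
After 4 (process(B)): A:[] B:[]
After 5 (process(A)): A:[] B:[]
After 6 (send(from=B, to=A, msg='pong')): A:[pong] B:[]
After 7 (process(A)): A:[] B:[]
After 8 (process(A)): A:[] B:[]
After 9 (send(from=A, to=B, msg='err')): A:[] B:[err]

Answer: (empty)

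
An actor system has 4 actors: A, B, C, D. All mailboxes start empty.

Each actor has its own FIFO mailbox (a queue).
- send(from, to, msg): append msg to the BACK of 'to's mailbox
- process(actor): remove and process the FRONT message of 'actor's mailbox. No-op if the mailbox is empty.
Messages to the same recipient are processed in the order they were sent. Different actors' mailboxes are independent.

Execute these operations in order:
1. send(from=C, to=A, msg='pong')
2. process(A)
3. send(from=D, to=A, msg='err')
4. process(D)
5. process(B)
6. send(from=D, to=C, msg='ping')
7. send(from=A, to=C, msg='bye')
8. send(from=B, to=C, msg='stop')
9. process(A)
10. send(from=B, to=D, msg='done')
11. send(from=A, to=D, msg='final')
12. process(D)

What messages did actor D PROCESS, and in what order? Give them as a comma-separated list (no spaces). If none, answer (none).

Answer: done

Derivation:
After 1 (send(from=C, to=A, msg='pong')): A:[pong] B:[] C:[] D:[]
After 2 (process(A)): A:[] B:[] C:[] D:[]
After 3 (send(from=D, to=A, msg='err')): A:[err] B:[] C:[] D:[]
After 4 (process(D)): A:[err] B:[] C:[] D:[]
After 5 (process(B)): A:[err] B:[] C:[] D:[]
After 6 (send(from=D, to=C, msg='ping')): A:[err] B:[] C:[ping] D:[]
After 7 (send(from=A, to=C, msg='bye')): A:[err] B:[] C:[ping,bye] D:[]
After 8 (send(from=B, to=C, msg='stop')): A:[err] B:[] C:[ping,bye,stop] D:[]
After 9 (process(A)): A:[] B:[] C:[ping,bye,stop] D:[]
After 10 (send(from=B, to=D, msg='done')): A:[] B:[] C:[ping,bye,stop] D:[done]
After 11 (send(from=A, to=D, msg='final')): A:[] B:[] C:[ping,bye,stop] D:[done,final]
After 12 (process(D)): A:[] B:[] C:[ping,bye,stop] D:[final]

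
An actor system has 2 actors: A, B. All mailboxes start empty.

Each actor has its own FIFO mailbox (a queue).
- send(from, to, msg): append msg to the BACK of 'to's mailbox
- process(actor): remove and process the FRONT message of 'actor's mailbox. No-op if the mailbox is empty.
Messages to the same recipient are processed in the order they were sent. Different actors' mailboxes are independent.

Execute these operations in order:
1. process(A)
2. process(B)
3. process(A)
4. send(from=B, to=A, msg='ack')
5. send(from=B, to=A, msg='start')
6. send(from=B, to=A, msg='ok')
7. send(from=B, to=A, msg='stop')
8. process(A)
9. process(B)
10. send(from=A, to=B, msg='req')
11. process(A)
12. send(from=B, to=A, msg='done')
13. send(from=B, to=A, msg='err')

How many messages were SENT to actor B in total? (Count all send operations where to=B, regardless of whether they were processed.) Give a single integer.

After 1 (process(A)): A:[] B:[]
After 2 (process(B)): A:[] B:[]
After 3 (process(A)): A:[] B:[]
After 4 (send(from=B, to=A, msg='ack')): A:[ack] B:[]
After 5 (send(from=B, to=A, msg='start')): A:[ack,start] B:[]
After 6 (send(from=B, to=A, msg='ok')): A:[ack,start,ok] B:[]
After 7 (send(from=B, to=A, msg='stop')): A:[ack,start,ok,stop] B:[]
After 8 (process(A)): A:[start,ok,stop] B:[]
After 9 (process(B)): A:[start,ok,stop] B:[]
After 10 (send(from=A, to=B, msg='req')): A:[start,ok,stop] B:[req]
After 11 (process(A)): A:[ok,stop] B:[req]
After 12 (send(from=B, to=A, msg='done')): A:[ok,stop,done] B:[req]
After 13 (send(from=B, to=A, msg='err')): A:[ok,stop,done,err] B:[req]

Answer: 1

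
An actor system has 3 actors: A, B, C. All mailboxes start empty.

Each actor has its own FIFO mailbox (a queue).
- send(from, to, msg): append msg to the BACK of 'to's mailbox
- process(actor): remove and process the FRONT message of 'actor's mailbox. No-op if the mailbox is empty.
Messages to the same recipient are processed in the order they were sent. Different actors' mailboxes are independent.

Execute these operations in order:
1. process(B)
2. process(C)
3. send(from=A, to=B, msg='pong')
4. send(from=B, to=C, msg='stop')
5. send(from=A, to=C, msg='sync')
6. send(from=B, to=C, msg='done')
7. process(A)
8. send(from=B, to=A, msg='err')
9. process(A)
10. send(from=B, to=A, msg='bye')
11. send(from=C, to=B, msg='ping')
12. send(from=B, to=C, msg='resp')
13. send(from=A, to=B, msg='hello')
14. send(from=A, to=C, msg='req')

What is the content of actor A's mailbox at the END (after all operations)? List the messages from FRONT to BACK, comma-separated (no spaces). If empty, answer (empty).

After 1 (process(B)): A:[] B:[] C:[]
After 2 (process(C)): A:[] B:[] C:[]
After 3 (send(from=A, to=B, msg='pong')): A:[] B:[pong] C:[]
After 4 (send(from=B, to=C, msg='stop')): A:[] B:[pong] C:[stop]
After 5 (send(from=A, to=C, msg='sync')): A:[] B:[pong] C:[stop,sync]
After 6 (send(from=B, to=C, msg='done')): A:[] B:[pong] C:[stop,sync,done]
After 7 (process(A)): A:[] B:[pong] C:[stop,sync,done]
After 8 (send(from=B, to=A, msg='err')): A:[err] B:[pong] C:[stop,sync,done]
After 9 (process(A)): A:[] B:[pong] C:[stop,sync,done]
After 10 (send(from=B, to=A, msg='bye')): A:[bye] B:[pong] C:[stop,sync,done]
After 11 (send(from=C, to=B, msg='ping')): A:[bye] B:[pong,ping] C:[stop,sync,done]
After 12 (send(from=B, to=C, msg='resp')): A:[bye] B:[pong,ping] C:[stop,sync,done,resp]
After 13 (send(from=A, to=B, msg='hello')): A:[bye] B:[pong,ping,hello] C:[stop,sync,done,resp]
After 14 (send(from=A, to=C, msg='req')): A:[bye] B:[pong,ping,hello] C:[stop,sync,done,resp,req]

Answer: bye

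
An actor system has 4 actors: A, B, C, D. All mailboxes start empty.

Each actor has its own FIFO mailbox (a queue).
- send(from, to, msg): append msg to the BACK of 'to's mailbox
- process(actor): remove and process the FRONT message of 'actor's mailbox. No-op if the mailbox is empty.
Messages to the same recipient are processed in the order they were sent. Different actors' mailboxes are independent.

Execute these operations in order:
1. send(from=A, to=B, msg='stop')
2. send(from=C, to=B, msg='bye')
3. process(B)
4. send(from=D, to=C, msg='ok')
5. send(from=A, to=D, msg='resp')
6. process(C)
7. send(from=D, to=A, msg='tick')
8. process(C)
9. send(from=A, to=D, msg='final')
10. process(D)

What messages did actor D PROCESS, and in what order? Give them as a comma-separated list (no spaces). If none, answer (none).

After 1 (send(from=A, to=B, msg='stop')): A:[] B:[stop] C:[] D:[]
After 2 (send(from=C, to=B, msg='bye')): A:[] B:[stop,bye] C:[] D:[]
After 3 (process(B)): A:[] B:[bye] C:[] D:[]
After 4 (send(from=D, to=C, msg='ok')): A:[] B:[bye] C:[ok] D:[]
After 5 (send(from=A, to=D, msg='resp')): A:[] B:[bye] C:[ok] D:[resp]
After 6 (process(C)): A:[] B:[bye] C:[] D:[resp]
After 7 (send(from=D, to=A, msg='tick')): A:[tick] B:[bye] C:[] D:[resp]
After 8 (process(C)): A:[tick] B:[bye] C:[] D:[resp]
After 9 (send(from=A, to=D, msg='final')): A:[tick] B:[bye] C:[] D:[resp,final]
After 10 (process(D)): A:[tick] B:[bye] C:[] D:[final]

Answer: resp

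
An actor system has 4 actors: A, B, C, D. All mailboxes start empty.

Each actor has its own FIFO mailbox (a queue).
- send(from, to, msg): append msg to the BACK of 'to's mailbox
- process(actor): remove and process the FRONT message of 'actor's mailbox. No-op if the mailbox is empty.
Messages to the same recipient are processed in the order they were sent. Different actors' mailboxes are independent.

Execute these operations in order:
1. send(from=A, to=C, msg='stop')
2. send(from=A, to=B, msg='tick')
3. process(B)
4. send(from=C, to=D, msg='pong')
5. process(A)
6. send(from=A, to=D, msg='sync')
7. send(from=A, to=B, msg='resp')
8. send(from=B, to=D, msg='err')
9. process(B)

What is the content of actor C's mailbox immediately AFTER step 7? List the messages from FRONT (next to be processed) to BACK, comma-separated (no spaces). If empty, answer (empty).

After 1 (send(from=A, to=C, msg='stop')): A:[] B:[] C:[stop] D:[]
After 2 (send(from=A, to=B, msg='tick')): A:[] B:[tick] C:[stop] D:[]
After 3 (process(B)): A:[] B:[] C:[stop] D:[]
After 4 (send(from=C, to=D, msg='pong')): A:[] B:[] C:[stop] D:[pong]
After 5 (process(A)): A:[] B:[] C:[stop] D:[pong]
After 6 (send(from=A, to=D, msg='sync')): A:[] B:[] C:[stop] D:[pong,sync]
After 7 (send(from=A, to=B, msg='resp')): A:[] B:[resp] C:[stop] D:[pong,sync]

stop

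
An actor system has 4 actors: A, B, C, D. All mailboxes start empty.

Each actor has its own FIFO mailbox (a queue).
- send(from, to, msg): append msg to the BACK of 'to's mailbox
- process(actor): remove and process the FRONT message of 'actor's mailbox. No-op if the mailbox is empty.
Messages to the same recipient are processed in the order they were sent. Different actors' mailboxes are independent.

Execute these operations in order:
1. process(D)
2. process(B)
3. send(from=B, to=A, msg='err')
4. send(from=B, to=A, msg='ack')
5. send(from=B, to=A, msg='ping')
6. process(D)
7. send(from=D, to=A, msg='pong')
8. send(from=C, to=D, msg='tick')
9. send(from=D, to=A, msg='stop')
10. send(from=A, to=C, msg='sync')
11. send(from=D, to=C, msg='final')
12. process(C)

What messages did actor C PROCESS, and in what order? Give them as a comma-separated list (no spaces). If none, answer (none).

After 1 (process(D)): A:[] B:[] C:[] D:[]
After 2 (process(B)): A:[] B:[] C:[] D:[]
After 3 (send(from=B, to=A, msg='err')): A:[err] B:[] C:[] D:[]
After 4 (send(from=B, to=A, msg='ack')): A:[err,ack] B:[] C:[] D:[]
After 5 (send(from=B, to=A, msg='ping')): A:[err,ack,ping] B:[] C:[] D:[]
After 6 (process(D)): A:[err,ack,ping] B:[] C:[] D:[]
After 7 (send(from=D, to=A, msg='pong')): A:[err,ack,ping,pong] B:[] C:[] D:[]
After 8 (send(from=C, to=D, msg='tick')): A:[err,ack,ping,pong] B:[] C:[] D:[tick]
After 9 (send(from=D, to=A, msg='stop')): A:[err,ack,ping,pong,stop] B:[] C:[] D:[tick]
After 10 (send(from=A, to=C, msg='sync')): A:[err,ack,ping,pong,stop] B:[] C:[sync] D:[tick]
After 11 (send(from=D, to=C, msg='final')): A:[err,ack,ping,pong,stop] B:[] C:[sync,final] D:[tick]
After 12 (process(C)): A:[err,ack,ping,pong,stop] B:[] C:[final] D:[tick]

Answer: sync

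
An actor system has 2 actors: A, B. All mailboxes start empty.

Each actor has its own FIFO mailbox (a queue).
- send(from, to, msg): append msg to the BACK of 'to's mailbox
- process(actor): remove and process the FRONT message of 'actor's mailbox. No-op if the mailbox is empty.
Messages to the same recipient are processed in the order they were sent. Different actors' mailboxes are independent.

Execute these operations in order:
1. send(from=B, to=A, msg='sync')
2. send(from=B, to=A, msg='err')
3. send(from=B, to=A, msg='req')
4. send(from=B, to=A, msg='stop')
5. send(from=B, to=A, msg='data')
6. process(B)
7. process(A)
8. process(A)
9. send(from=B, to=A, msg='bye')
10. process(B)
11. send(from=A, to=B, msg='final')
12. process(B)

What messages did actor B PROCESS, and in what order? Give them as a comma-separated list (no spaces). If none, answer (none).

After 1 (send(from=B, to=A, msg='sync')): A:[sync] B:[]
After 2 (send(from=B, to=A, msg='err')): A:[sync,err] B:[]
After 3 (send(from=B, to=A, msg='req')): A:[sync,err,req] B:[]
After 4 (send(from=B, to=A, msg='stop')): A:[sync,err,req,stop] B:[]
After 5 (send(from=B, to=A, msg='data')): A:[sync,err,req,stop,data] B:[]
After 6 (process(B)): A:[sync,err,req,stop,data] B:[]
After 7 (process(A)): A:[err,req,stop,data] B:[]
After 8 (process(A)): A:[req,stop,data] B:[]
After 9 (send(from=B, to=A, msg='bye')): A:[req,stop,data,bye] B:[]
After 10 (process(B)): A:[req,stop,data,bye] B:[]
After 11 (send(from=A, to=B, msg='final')): A:[req,stop,data,bye] B:[final]
After 12 (process(B)): A:[req,stop,data,bye] B:[]

Answer: final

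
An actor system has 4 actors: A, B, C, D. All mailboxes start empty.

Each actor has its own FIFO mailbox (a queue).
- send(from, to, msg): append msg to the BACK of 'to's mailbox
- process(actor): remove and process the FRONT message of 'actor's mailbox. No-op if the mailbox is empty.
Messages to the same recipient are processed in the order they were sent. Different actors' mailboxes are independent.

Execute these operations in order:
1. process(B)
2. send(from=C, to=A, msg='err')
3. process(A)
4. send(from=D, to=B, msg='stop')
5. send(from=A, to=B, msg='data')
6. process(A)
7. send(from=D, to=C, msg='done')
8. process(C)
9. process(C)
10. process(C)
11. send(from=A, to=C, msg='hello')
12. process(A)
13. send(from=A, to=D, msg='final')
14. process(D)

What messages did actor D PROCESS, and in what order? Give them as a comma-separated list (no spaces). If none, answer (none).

Answer: final

Derivation:
After 1 (process(B)): A:[] B:[] C:[] D:[]
After 2 (send(from=C, to=A, msg='err')): A:[err] B:[] C:[] D:[]
After 3 (process(A)): A:[] B:[] C:[] D:[]
After 4 (send(from=D, to=B, msg='stop')): A:[] B:[stop] C:[] D:[]
After 5 (send(from=A, to=B, msg='data')): A:[] B:[stop,data] C:[] D:[]
After 6 (process(A)): A:[] B:[stop,data] C:[] D:[]
After 7 (send(from=D, to=C, msg='done')): A:[] B:[stop,data] C:[done] D:[]
After 8 (process(C)): A:[] B:[stop,data] C:[] D:[]
After 9 (process(C)): A:[] B:[stop,data] C:[] D:[]
After 10 (process(C)): A:[] B:[stop,data] C:[] D:[]
After 11 (send(from=A, to=C, msg='hello')): A:[] B:[stop,data] C:[hello] D:[]
After 12 (process(A)): A:[] B:[stop,data] C:[hello] D:[]
After 13 (send(from=A, to=D, msg='final')): A:[] B:[stop,data] C:[hello] D:[final]
After 14 (process(D)): A:[] B:[stop,data] C:[hello] D:[]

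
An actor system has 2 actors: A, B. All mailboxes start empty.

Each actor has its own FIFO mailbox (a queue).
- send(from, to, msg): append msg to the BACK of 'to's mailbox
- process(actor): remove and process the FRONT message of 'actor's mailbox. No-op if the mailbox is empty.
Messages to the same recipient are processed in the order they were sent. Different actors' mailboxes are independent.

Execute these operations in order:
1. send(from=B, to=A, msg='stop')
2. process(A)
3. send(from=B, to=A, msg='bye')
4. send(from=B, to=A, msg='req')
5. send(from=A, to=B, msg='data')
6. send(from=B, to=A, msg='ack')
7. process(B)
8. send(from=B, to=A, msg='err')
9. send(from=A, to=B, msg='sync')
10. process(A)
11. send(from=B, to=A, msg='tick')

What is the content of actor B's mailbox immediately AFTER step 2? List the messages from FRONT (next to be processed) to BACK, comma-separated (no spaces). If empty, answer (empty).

After 1 (send(from=B, to=A, msg='stop')): A:[stop] B:[]
After 2 (process(A)): A:[] B:[]

(empty)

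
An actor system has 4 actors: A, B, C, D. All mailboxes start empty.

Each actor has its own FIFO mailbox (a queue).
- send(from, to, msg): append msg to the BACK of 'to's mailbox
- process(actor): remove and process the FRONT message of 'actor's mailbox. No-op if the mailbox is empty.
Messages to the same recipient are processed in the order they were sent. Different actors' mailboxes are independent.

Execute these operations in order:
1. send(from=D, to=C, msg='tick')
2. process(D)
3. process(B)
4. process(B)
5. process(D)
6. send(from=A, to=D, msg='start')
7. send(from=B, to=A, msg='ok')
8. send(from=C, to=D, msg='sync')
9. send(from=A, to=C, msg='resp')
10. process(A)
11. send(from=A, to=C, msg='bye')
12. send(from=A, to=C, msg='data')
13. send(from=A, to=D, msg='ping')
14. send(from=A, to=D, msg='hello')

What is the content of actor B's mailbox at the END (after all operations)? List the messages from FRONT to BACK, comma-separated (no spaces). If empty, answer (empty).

After 1 (send(from=D, to=C, msg='tick')): A:[] B:[] C:[tick] D:[]
After 2 (process(D)): A:[] B:[] C:[tick] D:[]
After 3 (process(B)): A:[] B:[] C:[tick] D:[]
After 4 (process(B)): A:[] B:[] C:[tick] D:[]
After 5 (process(D)): A:[] B:[] C:[tick] D:[]
After 6 (send(from=A, to=D, msg='start')): A:[] B:[] C:[tick] D:[start]
After 7 (send(from=B, to=A, msg='ok')): A:[ok] B:[] C:[tick] D:[start]
After 8 (send(from=C, to=D, msg='sync')): A:[ok] B:[] C:[tick] D:[start,sync]
After 9 (send(from=A, to=C, msg='resp')): A:[ok] B:[] C:[tick,resp] D:[start,sync]
After 10 (process(A)): A:[] B:[] C:[tick,resp] D:[start,sync]
After 11 (send(from=A, to=C, msg='bye')): A:[] B:[] C:[tick,resp,bye] D:[start,sync]
After 12 (send(from=A, to=C, msg='data')): A:[] B:[] C:[tick,resp,bye,data] D:[start,sync]
After 13 (send(from=A, to=D, msg='ping')): A:[] B:[] C:[tick,resp,bye,data] D:[start,sync,ping]
After 14 (send(from=A, to=D, msg='hello')): A:[] B:[] C:[tick,resp,bye,data] D:[start,sync,ping,hello]

Answer: (empty)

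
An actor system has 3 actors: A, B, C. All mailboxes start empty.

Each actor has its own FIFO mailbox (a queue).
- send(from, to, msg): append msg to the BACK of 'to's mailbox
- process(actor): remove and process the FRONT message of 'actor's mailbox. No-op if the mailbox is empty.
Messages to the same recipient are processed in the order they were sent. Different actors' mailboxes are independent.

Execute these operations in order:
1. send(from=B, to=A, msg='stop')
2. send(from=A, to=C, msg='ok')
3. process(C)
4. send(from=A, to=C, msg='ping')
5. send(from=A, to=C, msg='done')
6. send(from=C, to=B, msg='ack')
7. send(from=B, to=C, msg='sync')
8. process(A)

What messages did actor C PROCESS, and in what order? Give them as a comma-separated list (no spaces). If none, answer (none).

After 1 (send(from=B, to=A, msg='stop')): A:[stop] B:[] C:[]
After 2 (send(from=A, to=C, msg='ok')): A:[stop] B:[] C:[ok]
After 3 (process(C)): A:[stop] B:[] C:[]
After 4 (send(from=A, to=C, msg='ping')): A:[stop] B:[] C:[ping]
After 5 (send(from=A, to=C, msg='done')): A:[stop] B:[] C:[ping,done]
After 6 (send(from=C, to=B, msg='ack')): A:[stop] B:[ack] C:[ping,done]
After 7 (send(from=B, to=C, msg='sync')): A:[stop] B:[ack] C:[ping,done,sync]
After 8 (process(A)): A:[] B:[ack] C:[ping,done,sync]

Answer: ok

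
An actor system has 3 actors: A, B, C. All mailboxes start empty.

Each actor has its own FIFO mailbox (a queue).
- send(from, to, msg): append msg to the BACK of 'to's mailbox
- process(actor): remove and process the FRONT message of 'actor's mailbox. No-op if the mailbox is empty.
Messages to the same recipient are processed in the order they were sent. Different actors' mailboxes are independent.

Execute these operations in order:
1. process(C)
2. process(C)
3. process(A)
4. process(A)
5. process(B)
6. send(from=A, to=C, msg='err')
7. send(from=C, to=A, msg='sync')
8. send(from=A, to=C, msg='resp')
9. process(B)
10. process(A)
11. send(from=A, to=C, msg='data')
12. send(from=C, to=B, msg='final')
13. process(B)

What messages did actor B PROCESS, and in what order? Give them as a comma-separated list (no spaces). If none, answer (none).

After 1 (process(C)): A:[] B:[] C:[]
After 2 (process(C)): A:[] B:[] C:[]
After 3 (process(A)): A:[] B:[] C:[]
After 4 (process(A)): A:[] B:[] C:[]
After 5 (process(B)): A:[] B:[] C:[]
After 6 (send(from=A, to=C, msg='err')): A:[] B:[] C:[err]
After 7 (send(from=C, to=A, msg='sync')): A:[sync] B:[] C:[err]
After 8 (send(from=A, to=C, msg='resp')): A:[sync] B:[] C:[err,resp]
After 9 (process(B)): A:[sync] B:[] C:[err,resp]
After 10 (process(A)): A:[] B:[] C:[err,resp]
After 11 (send(from=A, to=C, msg='data')): A:[] B:[] C:[err,resp,data]
After 12 (send(from=C, to=B, msg='final')): A:[] B:[final] C:[err,resp,data]
After 13 (process(B)): A:[] B:[] C:[err,resp,data]

Answer: final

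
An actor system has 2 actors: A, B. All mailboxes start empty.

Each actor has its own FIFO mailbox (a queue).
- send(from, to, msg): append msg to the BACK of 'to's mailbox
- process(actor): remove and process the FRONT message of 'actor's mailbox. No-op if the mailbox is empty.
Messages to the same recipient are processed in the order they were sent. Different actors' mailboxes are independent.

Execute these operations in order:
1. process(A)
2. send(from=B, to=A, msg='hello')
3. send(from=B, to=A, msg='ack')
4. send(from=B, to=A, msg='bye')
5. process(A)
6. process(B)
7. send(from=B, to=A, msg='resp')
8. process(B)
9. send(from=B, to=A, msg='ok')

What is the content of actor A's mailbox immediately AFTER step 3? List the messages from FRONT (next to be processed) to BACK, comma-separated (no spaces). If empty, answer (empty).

After 1 (process(A)): A:[] B:[]
After 2 (send(from=B, to=A, msg='hello')): A:[hello] B:[]
After 3 (send(from=B, to=A, msg='ack')): A:[hello,ack] B:[]

hello,ack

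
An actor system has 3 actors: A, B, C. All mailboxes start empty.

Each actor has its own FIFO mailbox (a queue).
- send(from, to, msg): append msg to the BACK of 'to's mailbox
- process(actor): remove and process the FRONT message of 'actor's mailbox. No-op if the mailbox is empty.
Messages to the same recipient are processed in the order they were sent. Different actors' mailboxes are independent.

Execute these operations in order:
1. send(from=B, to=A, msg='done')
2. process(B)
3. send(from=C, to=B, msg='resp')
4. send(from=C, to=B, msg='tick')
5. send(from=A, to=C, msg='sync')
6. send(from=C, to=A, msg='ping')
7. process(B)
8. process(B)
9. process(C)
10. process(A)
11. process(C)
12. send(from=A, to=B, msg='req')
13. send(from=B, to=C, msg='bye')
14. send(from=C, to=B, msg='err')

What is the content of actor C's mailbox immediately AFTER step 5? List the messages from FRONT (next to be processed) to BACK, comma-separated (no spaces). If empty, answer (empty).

After 1 (send(from=B, to=A, msg='done')): A:[done] B:[] C:[]
After 2 (process(B)): A:[done] B:[] C:[]
After 3 (send(from=C, to=B, msg='resp')): A:[done] B:[resp] C:[]
After 4 (send(from=C, to=B, msg='tick')): A:[done] B:[resp,tick] C:[]
After 5 (send(from=A, to=C, msg='sync')): A:[done] B:[resp,tick] C:[sync]

sync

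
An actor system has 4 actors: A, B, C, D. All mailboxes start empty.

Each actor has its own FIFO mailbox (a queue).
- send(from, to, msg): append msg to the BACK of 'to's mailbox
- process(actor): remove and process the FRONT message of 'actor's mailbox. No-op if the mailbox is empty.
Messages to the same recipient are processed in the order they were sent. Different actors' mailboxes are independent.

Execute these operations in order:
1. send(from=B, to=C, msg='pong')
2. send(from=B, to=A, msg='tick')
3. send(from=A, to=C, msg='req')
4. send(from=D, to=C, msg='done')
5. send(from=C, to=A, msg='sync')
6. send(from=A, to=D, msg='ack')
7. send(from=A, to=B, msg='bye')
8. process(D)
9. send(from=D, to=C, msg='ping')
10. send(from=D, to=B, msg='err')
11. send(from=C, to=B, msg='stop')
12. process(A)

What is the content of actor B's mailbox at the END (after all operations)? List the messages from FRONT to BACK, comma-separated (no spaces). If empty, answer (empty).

Answer: bye,err,stop

Derivation:
After 1 (send(from=B, to=C, msg='pong')): A:[] B:[] C:[pong] D:[]
After 2 (send(from=B, to=A, msg='tick')): A:[tick] B:[] C:[pong] D:[]
After 3 (send(from=A, to=C, msg='req')): A:[tick] B:[] C:[pong,req] D:[]
After 4 (send(from=D, to=C, msg='done')): A:[tick] B:[] C:[pong,req,done] D:[]
After 5 (send(from=C, to=A, msg='sync')): A:[tick,sync] B:[] C:[pong,req,done] D:[]
After 6 (send(from=A, to=D, msg='ack')): A:[tick,sync] B:[] C:[pong,req,done] D:[ack]
After 7 (send(from=A, to=B, msg='bye')): A:[tick,sync] B:[bye] C:[pong,req,done] D:[ack]
After 8 (process(D)): A:[tick,sync] B:[bye] C:[pong,req,done] D:[]
After 9 (send(from=D, to=C, msg='ping')): A:[tick,sync] B:[bye] C:[pong,req,done,ping] D:[]
After 10 (send(from=D, to=B, msg='err')): A:[tick,sync] B:[bye,err] C:[pong,req,done,ping] D:[]
After 11 (send(from=C, to=B, msg='stop')): A:[tick,sync] B:[bye,err,stop] C:[pong,req,done,ping] D:[]
After 12 (process(A)): A:[sync] B:[bye,err,stop] C:[pong,req,done,ping] D:[]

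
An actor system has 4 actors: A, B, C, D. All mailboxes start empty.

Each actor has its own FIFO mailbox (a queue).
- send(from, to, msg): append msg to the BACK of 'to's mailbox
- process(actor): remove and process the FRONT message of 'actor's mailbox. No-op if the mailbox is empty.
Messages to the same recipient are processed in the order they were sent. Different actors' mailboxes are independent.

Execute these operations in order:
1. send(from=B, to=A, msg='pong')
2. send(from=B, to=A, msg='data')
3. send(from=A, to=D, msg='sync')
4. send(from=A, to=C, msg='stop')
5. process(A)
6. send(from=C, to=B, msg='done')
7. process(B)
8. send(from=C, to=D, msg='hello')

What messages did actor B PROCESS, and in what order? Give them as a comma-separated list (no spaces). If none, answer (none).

Answer: done

Derivation:
After 1 (send(from=B, to=A, msg='pong')): A:[pong] B:[] C:[] D:[]
After 2 (send(from=B, to=A, msg='data')): A:[pong,data] B:[] C:[] D:[]
After 3 (send(from=A, to=D, msg='sync')): A:[pong,data] B:[] C:[] D:[sync]
After 4 (send(from=A, to=C, msg='stop')): A:[pong,data] B:[] C:[stop] D:[sync]
After 5 (process(A)): A:[data] B:[] C:[stop] D:[sync]
After 6 (send(from=C, to=B, msg='done')): A:[data] B:[done] C:[stop] D:[sync]
After 7 (process(B)): A:[data] B:[] C:[stop] D:[sync]
After 8 (send(from=C, to=D, msg='hello')): A:[data] B:[] C:[stop] D:[sync,hello]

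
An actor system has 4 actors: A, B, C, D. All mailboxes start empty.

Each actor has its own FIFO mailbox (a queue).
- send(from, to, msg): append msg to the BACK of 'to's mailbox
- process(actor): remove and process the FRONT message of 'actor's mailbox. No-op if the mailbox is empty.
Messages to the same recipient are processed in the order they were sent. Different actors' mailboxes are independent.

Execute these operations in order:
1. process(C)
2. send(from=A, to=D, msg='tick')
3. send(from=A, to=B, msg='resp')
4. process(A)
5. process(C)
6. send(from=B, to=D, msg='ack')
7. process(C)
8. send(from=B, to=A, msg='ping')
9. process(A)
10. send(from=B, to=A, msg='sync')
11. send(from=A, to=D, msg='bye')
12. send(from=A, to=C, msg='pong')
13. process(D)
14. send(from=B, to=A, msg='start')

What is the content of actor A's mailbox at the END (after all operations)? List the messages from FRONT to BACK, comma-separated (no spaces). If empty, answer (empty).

Answer: sync,start

Derivation:
After 1 (process(C)): A:[] B:[] C:[] D:[]
After 2 (send(from=A, to=D, msg='tick')): A:[] B:[] C:[] D:[tick]
After 3 (send(from=A, to=B, msg='resp')): A:[] B:[resp] C:[] D:[tick]
After 4 (process(A)): A:[] B:[resp] C:[] D:[tick]
After 5 (process(C)): A:[] B:[resp] C:[] D:[tick]
After 6 (send(from=B, to=D, msg='ack')): A:[] B:[resp] C:[] D:[tick,ack]
After 7 (process(C)): A:[] B:[resp] C:[] D:[tick,ack]
After 8 (send(from=B, to=A, msg='ping')): A:[ping] B:[resp] C:[] D:[tick,ack]
After 9 (process(A)): A:[] B:[resp] C:[] D:[tick,ack]
After 10 (send(from=B, to=A, msg='sync')): A:[sync] B:[resp] C:[] D:[tick,ack]
After 11 (send(from=A, to=D, msg='bye')): A:[sync] B:[resp] C:[] D:[tick,ack,bye]
After 12 (send(from=A, to=C, msg='pong')): A:[sync] B:[resp] C:[pong] D:[tick,ack,bye]
After 13 (process(D)): A:[sync] B:[resp] C:[pong] D:[ack,bye]
After 14 (send(from=B, to=A, msg='start')): A:[sync,start] B:[resp] C:[pong] D:[ack,bye]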